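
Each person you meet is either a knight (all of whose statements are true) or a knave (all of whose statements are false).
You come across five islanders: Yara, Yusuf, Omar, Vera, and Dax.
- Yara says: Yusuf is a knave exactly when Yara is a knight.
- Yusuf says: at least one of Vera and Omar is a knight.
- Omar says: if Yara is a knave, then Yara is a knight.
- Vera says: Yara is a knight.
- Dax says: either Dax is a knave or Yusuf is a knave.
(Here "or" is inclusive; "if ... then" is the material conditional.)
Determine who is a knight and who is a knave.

Knights: Dax. Knaves: Yara, Yusuf, Omar, and Vera.

Since Yara is a knave, "Yusuf is a knave exactly when Yara is a knight" needs to be false, which holds.
As a knave, Yusuf's statement "at least one of Vera and Omar is a knight" should be false; it is.
Omar (knave): "if Yara is a knave, then Yara is a knight" — false. ✓
As a knave, Vera's statement "Yara is a knight" should be false; it is.
Dax is a knight; "either Dax is a knave or Yusuf is a knave" is true, as required.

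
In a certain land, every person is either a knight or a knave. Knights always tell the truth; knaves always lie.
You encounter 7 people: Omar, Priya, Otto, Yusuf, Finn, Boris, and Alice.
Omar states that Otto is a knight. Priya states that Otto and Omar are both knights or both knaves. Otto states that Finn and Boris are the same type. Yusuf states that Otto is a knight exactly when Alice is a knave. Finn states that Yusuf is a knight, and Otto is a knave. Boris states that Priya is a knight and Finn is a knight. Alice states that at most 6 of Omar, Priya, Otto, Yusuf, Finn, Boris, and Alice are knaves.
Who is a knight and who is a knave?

Since Omar is a knight, "Otto is a knight" needs to be True, which holds.
As a knight, Priya's statement "Otto and Omar are both knights or both knaves" should be True; it is.
Otto is a knight, so "Finn and Boris are the same type" must be True — and it is.
Yusuf is a knave, so "Otto is a knight exactly when Alice is a knave" must be false — and it is.
Finn is a knave, so "Yusuf is a knight, and Otto is a knave" must be false — and it is.
Boris is a knave, so "Priya is a knight and Finn is a knight" must be false — and it is.
Alice is a knight, and the claim "at most 6 of Omar, Priya, Otto, Yusuf, Finn, Boris, and Alice are knaves" is indeed True.

Omar is a knight, Priya is a knight, Otto is a knight, Yusuf is a knave, Finn is a knave, Boris is a knave, and Alice is a knight.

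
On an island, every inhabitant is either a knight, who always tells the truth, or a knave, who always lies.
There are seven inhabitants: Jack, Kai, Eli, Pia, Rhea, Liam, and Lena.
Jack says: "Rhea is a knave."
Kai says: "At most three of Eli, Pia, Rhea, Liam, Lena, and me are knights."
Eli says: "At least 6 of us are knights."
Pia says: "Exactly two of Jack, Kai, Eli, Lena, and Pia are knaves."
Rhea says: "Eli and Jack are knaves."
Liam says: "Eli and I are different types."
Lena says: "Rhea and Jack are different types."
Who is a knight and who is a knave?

Since Jack is a knave, "Rhea is a knave" needs to be false, which holds.
Kai is a knight, so "at most three of Eli, Pia, Rhea, Liam, Lena, and me are knights" must be true — and it is.
Eli is a knave, and the claim "at least 6 of us are knights" is indeed false.
Pia is a knave; "exactly two of Jack, Kai, Eli, Lena, and Pia are knaves" is false, as required.
Rhea is a knight, so "Eli and Jack are knaves" must be true — and it is.
Liam is a knave; "Eli and I are different types" is false, as required.
Since Lena is a knight, "Rhea and Jack are different types" needs to be true, which holds.

Jack is a knave, Kai is a knight, Eli is a knave, Pia is a knave, Rhea is a knight, Liam is a knave, and Lena is a knight.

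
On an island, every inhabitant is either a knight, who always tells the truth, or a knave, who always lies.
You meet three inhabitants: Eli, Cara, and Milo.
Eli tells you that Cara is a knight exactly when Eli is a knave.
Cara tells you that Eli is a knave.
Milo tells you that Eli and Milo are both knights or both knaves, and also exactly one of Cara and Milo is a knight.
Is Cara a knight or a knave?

Cara is a knave.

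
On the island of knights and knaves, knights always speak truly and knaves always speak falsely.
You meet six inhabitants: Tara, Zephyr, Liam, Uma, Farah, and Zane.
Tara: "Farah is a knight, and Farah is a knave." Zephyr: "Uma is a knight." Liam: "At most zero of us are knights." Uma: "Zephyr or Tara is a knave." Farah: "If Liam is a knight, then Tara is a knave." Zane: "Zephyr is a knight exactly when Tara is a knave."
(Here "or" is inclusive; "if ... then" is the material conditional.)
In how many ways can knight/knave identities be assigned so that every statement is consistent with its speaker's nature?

1

Consistent assignments:
  Tara=knave, Zephyr=knight, Liam=knave, Uma=knight, Farah=knight, Zane=knight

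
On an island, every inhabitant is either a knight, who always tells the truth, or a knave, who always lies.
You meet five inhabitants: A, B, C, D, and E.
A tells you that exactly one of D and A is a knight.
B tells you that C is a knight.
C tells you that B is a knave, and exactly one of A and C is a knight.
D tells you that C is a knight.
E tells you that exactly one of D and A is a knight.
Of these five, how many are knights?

0

The unique consistent assignment is A=knave, B=knave, C=knave, D=knave, E=knave.
That has 0 knights.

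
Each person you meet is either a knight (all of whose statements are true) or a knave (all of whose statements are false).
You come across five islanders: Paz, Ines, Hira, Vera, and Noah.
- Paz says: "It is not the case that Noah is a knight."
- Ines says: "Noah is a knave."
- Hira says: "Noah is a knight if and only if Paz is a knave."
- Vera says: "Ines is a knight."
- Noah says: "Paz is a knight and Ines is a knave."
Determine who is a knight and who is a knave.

Suppose Paz is a knave. Then Paz's statement "it is not the case that Noah is a knight" would have to be false. Checking the 16 ways to assign the others, none is consistent with every speaker.
(For instance, with Ines=knight, Hira=knight, Vera=knight, Noah=knave, Paz's claim "it is not the case that Noah is a knight" comes out true where it would need to be false.)
So Paz must be a knight, making "it is not the case that Noah is a knight" true. Taking Paz=knight, Ines=knight, Hira=knight, Vera=knight, Noah=knave, each remaining statement checks out:
  Ines (knight): "Noah is a knave" — true. ✓
  Hira (knight): "Noah is a knight if and only if Paz is a knave" — true. ✓
  Vera (knight): "Ines is a knight" — true. ✓
  Noah (knave): "Paz is a knight and Ines is a knave" — false. ✓
This is the unique consistent assignment.

Paz is a knight, Ines is a knight, Hira is a knight, Vera is a knight, and Noah is a knave.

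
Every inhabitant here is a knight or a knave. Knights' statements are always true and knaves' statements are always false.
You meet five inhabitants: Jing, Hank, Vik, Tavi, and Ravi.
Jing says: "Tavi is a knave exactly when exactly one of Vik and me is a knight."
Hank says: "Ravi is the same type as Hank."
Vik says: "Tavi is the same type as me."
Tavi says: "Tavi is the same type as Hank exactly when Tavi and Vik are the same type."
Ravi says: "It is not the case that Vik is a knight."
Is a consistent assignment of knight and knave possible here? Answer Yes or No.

No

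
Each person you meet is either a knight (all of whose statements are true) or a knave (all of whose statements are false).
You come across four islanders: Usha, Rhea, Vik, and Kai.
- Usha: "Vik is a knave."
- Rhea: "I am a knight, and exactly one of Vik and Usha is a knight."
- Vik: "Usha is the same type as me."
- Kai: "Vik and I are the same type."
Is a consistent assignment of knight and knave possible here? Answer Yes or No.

No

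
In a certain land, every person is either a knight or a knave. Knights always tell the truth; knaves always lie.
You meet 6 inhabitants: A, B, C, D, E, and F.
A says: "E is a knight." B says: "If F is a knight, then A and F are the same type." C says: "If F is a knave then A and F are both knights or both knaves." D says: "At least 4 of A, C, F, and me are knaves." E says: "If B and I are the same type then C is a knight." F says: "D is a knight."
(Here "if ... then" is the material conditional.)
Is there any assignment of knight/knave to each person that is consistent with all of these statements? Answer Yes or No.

No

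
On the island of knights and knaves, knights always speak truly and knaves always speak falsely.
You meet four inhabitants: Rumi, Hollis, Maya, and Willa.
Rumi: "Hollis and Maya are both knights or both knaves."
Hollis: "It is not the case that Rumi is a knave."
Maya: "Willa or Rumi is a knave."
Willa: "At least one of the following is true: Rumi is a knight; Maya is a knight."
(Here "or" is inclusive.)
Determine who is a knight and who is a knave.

Knights: Maya and Willa. Knaves: Rumi and Hollis.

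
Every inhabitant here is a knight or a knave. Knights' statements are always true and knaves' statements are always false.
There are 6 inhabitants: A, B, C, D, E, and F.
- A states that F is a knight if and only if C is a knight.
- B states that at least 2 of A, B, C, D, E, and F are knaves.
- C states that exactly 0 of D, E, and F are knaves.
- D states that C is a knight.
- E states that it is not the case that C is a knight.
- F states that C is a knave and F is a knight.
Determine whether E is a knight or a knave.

E is a knight.

Consistent assignments: {A=knight, B=knight, C=knave, D=knave, E=knight, F=knave}; {A=knave, B=knight, C=knave, D=knave, E=knight, F=knight}
In every consistent assignment, E is a knight.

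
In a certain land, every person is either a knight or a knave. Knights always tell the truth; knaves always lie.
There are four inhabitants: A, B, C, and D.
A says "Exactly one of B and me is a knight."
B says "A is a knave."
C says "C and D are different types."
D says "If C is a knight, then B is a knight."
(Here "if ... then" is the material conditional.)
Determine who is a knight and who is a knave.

As a knight, A's statement "exactly one of B and me is a knight" should be True; it is.
As a knave, B's statement "A is a knave" should be False; it is.
As a knight, C's statement "C and D are different types" should be True; it is.
D is a knave, so "if C is a knight, then B is a knight" must be False — and it is.

A is a knight, B is a knave, C is a knight, and D is a knave.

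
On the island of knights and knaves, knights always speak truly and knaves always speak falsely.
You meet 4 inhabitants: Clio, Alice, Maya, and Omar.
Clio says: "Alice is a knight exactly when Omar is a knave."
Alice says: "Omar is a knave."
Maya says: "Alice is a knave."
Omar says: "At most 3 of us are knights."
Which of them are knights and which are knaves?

Clio is a knight, Alice is a knave, Maya is a knight, and Omar is a knight.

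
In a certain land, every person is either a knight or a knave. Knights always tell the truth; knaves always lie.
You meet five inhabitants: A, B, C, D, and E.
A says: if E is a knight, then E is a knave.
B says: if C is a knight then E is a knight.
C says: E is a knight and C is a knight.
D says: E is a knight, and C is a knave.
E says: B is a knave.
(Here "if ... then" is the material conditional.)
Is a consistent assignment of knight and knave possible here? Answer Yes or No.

Yes

One consistent assignment: A=knight, B=knight, C=knave, D=knave, E=knave.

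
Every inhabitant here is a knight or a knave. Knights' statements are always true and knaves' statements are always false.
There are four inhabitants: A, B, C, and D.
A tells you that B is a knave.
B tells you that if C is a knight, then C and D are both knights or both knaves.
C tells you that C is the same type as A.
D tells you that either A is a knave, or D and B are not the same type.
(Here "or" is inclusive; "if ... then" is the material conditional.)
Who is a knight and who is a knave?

Knights: A and C. Knaves: B and D.

Suppose A is a knave. Then A's statement "B is a knave" would have to be false. Checking the 8 ways to assign the others, none is consistent with every speaker.
(For instance, with B=knave, C=knight, D=knave, A's claim "B is a knave" comes out true where it would need to be false.)
So A must be a knight, making "B is a knave" true. Taking A=knight, B=knave, C=knight, D=knave, each remaining statement checks out:
  B (knave): "if C is a knight, then C and D are both knights or both knaves" — false. ✓
  C (knight): "C is the same type as A" — true. ✓
  D (knave): "either A is a knave, or D and B are not the same type" — false. ✓
This is the unique consistent assignment.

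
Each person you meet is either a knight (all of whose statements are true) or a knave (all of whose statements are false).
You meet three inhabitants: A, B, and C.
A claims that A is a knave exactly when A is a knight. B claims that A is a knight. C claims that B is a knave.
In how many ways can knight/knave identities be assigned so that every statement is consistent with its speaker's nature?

Consistent assignments:
  A=knave, B=knave, C=knight

1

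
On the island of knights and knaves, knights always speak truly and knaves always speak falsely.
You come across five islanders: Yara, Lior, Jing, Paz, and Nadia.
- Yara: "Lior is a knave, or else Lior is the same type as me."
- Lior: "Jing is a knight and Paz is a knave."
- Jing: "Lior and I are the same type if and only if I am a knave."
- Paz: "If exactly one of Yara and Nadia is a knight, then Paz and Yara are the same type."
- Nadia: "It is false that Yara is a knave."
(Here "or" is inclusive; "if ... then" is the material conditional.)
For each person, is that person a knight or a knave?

Suppose Yara is a knave. Then Yara's statement "Lior is a knave, or else Lior is the same type as me" would have to be false. Checking the 16 ways to assign the others, none is consistent with every speaker.
(For instance, with Lior=knave, Jing=knight, Paz=knight, Nadia=knight, Yara's claim "Lior is a knave, or else Lior is the same type as me" comes out true where it would need to be false.)
So Yara must be a knight, making "Lior is a knave, or else Lior is the same type as me" true. Taking Yara=knight, Lior=knave, Jing=knight, Paz=knight, Nadia=knight, each remaining statement checks out:
  Lior (knave): "Jing is a knight and Paz is a knave" — false. ✓
  Jing (knight): "Lior and I are the same type if and only if I am a knave" — true. ✓
  Paz (knight): "if exactly one of Yara and Nadia is a knight, then Paz and Yara are the same type" — true. ✓
  Nadia (knight): "it is false that Yara is a knave" — true. ✓
This is the unique consistent assignment.

Knights: Yara, Jing, Paz, and Nadia. Knaves: Lior.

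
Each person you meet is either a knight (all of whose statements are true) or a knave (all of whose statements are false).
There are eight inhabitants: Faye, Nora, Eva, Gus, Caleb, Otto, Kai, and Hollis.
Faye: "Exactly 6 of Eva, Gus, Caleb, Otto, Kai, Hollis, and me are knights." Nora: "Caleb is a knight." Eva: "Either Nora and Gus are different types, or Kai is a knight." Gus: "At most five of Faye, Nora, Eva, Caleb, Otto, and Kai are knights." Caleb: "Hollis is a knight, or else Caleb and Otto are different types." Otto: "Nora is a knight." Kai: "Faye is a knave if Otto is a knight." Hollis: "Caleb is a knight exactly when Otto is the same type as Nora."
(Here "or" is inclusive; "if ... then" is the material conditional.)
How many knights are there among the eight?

The unique consistent assignment is Faye=knave, Nora=knave, Eva=knight, Gus=knight, Caleb=knave, Otto=knave, Kai=knight, Hollis=knave.
That has 3 knights.

3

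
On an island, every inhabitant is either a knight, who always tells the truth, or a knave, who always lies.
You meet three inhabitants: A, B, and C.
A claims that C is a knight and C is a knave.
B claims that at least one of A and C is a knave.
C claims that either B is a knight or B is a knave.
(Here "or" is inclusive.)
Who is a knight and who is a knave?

A is a knave, B is a knight, and C is a knight.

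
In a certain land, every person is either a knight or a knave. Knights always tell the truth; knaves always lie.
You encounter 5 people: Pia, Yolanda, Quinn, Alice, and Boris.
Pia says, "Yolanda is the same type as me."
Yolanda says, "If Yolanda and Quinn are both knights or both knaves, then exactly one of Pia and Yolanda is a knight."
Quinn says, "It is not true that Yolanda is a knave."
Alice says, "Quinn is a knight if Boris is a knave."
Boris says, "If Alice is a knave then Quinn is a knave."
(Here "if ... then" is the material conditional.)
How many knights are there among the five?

The unique consistent assignment is Pia=knave, Yolanda=knight, Quinn=knight, Alice=knight, Boris=knight.
That has 4 knights.

4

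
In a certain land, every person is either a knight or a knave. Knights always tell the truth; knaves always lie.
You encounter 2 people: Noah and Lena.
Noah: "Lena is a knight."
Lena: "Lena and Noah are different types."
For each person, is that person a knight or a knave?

Noah is a knave and Lena is a knave.

Noah is a knave; "Lena is a knight" is false, as required.
Lena is a knave; "Lena and Noah are different types" is false, as required.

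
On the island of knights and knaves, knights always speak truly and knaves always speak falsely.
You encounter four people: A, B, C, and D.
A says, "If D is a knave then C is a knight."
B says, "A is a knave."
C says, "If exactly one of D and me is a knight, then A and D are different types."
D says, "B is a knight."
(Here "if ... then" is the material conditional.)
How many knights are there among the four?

2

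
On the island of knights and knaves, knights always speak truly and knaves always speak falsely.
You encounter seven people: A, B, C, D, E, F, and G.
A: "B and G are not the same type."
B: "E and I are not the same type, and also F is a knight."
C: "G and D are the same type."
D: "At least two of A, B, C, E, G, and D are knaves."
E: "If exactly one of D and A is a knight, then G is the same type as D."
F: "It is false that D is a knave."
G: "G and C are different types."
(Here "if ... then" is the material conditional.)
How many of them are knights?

2

The unique consistent assignment is A=knave, B=knave, C=knave, D=knight, E=knave, F=knight, G=knave.
That has 2 knights.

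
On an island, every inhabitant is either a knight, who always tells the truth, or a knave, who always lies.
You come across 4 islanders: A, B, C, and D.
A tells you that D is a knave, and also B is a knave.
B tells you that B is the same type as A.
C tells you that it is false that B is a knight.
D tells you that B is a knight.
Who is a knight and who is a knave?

Suppose A is a knave. Then A's statement "D is a knave, and also B is a knave" would have to be false. Checking the 8 ways to assign the others, none is consistent with every speaker.
(For instance, with B=knave, C=knight, D=knave, A's claim "D is a knave, and also B is a knave" comes out true where it would need to be false.)
So A must be a knight, making "D is a knave, and also B is a knave" true. Taking A=knight, B=knave, C=knight, D=knave, each remaining statement checks out:
  B (knave): "B is the same type as A" — false. ✓
  C (knight): "it is false that B is a knight" — true. ✓
  D (knave): "B is a knight" — false. ✓
This is the unique consistent assignment.

Knights: A and C. Knaves: B and D.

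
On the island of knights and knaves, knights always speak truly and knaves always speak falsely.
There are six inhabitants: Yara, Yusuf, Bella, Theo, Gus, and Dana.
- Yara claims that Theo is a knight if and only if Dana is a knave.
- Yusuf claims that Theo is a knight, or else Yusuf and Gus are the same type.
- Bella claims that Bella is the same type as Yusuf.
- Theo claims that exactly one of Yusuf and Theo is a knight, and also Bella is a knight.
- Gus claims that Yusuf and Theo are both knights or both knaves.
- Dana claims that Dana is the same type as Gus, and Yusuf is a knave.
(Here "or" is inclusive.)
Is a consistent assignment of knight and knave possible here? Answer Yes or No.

No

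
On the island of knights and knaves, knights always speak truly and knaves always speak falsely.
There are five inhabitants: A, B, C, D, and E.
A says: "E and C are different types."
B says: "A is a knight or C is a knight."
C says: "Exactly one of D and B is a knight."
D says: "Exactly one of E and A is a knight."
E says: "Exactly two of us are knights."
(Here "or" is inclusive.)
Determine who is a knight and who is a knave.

A is a knave, B is a knave, C is a knave, D is a knave, and E is a knave.

Suppose A is a knight. Then A's statement "E and C are different types" would have to be true. Checking the 16 ways to assign the others, none is consistent with every speaker.
(For instance, with B=knave, C=knave, D=knave, E=knave, A's claim "E and C are different types" comes out false where it would need to be true.)
So A must be a knave, making "E and C are different types" false. Taking A=knave, B=knave, C=knave, D=knave, E=knave, each remaining statement checks out:
  B (knave): "A is a knight or C is a knight" — false. ✓
  C (knave): "exactly one of D and B is a knight" — false. ✓
  D (knave): "exactly one of E and A is a knight" — false. ✓
  E (knave): "exactly two of us are knights" — false. ✓
This is the unique consistent assignment.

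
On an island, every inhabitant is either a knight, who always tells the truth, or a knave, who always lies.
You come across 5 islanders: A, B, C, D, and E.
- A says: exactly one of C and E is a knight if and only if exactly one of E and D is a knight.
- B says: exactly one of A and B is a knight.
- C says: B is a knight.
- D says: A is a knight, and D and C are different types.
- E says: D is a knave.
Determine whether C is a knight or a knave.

Consistent assignments: {A=knave, B=knight, C=knight, D=knave, E=knight}
In every consistent assignment, C is a knight.

C is a knight.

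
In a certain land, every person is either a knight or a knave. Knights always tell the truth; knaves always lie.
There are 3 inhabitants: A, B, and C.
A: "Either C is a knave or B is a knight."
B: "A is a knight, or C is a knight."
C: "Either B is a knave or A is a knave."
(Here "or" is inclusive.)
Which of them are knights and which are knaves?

Knights: A and B. Knaves: C.

A (knight): "either C is a knave or B is a knight" — True. ✓
As a knight, B's statement "A is a knight, or C is a knight" should be True; it is.
As a knave, C's statement "either B is a knave or A is a knave" should be false; it is.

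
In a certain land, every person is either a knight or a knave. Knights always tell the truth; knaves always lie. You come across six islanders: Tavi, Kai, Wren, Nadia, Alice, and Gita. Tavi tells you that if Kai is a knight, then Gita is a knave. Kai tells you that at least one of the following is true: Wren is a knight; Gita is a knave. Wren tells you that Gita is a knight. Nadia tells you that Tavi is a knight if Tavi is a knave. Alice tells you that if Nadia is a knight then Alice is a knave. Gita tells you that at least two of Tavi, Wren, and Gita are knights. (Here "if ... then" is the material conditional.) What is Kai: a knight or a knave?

Kai is a knight.

Consistent assignments: {Tavi=knave, Kai=knight, Wren=knight, Nadia=knave, Alice=knight, Gita=knight}
In every consistent assignment, Kai is a knight.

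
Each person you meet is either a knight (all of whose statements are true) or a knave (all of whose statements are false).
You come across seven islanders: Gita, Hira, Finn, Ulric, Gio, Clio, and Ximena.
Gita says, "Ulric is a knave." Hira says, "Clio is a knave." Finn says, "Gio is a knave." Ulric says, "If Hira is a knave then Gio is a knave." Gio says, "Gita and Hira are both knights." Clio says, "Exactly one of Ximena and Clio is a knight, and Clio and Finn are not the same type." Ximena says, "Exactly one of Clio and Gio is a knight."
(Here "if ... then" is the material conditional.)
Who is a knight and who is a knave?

Gita (knave): "Ulric is a knave" — false. ✓
Since Hira is a knight, "Clio is a knave" needs to be true, which holds.
Since Finn is a knight, "Gio is a knave" needs to be true, which holds.
Ulric is a knight; "if Hira is a knave then Gio is a knave" is true, as required.
Gio is a knave, so "Gita and Hira are both knights" must be false — and it is.
Since Clio is a knave, "exactly one of Ximena and Clio is a knight, and Clio and Finn are not the same type" needs to be false, which holds.
Ximena is a knave, so "exactly one of Clio and Gio is a knight" must be false — and it is.

Gita is a knave, Hira is a knight, Finn is a knight, Ulric is a knight, Gio is a knave, Clio is a knave, and Ximena is a knave.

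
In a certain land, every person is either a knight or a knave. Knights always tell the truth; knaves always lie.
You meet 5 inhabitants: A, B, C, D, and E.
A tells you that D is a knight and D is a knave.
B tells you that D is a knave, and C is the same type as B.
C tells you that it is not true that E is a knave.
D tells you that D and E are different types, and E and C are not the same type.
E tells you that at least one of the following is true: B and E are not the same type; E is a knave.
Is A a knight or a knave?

A is a knave.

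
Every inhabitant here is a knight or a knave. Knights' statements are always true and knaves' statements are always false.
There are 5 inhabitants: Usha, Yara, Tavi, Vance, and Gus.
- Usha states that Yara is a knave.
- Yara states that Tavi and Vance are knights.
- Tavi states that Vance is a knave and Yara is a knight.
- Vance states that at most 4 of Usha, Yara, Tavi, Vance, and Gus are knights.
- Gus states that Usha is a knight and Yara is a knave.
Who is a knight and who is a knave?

Knights: Usha, Vance, and Gus. Knaves: Yara and Tavi.

Usha (knight): "Yara is a knave" — true. ✓
Yara is a knave, and the claim "Tavi and Vance are knights" is indeed False.
Tavi is a knave; "Vance is a knave and Yara is a knight" is False, as required.
Vance is a knight, and the claim "at most 4 of Usha, Yara, Tavi, Vance, and Gus are knights" is indeed true.
Gus is a knight, and the claim "Usha is a knight and Yara is a knave" is indeed true.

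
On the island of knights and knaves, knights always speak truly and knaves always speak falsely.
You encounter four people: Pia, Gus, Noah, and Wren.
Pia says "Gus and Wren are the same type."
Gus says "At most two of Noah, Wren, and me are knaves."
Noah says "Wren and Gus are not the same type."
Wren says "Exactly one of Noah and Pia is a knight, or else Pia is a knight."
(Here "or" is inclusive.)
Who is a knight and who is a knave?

Pia is a knight, so "Gus and Wren are the same type" must be True — and it is.
Gus (knight): "at most two of Noah, Wren, and me are knaves" — True. ✓
Noah (knave): "Wren and Gus are not the same type" — False. ✓
Since Wren is a knight, "exactly one of Noah and Pia is a knight, or else Pia is a knight" needs to be True, which holds.

Pia is a knight, Gus is a knight, Noah is a knave, and Wren is a knight.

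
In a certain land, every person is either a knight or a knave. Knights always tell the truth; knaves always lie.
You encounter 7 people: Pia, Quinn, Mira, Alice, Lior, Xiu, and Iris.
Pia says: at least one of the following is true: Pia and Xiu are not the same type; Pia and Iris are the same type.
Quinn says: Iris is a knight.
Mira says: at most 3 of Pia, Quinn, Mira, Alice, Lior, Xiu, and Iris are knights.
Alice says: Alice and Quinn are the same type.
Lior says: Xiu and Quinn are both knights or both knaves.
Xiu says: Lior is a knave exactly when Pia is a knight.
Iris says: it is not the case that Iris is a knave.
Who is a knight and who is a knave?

Pia is a knave, Quinn is a knight, Mira is a knight, Alice is a knave, Lior is a knave, Xiu is a knave, and Iris is a knight.

Pia is a knave; "at least one of the following is true: Pia and Xiu are not the same type; Pia and Iris are the same type" is False, as required.
Since Quinn is a knight, "Iris is a knight" needs to be true, which holds.
Mira is a knight, so "at most 3 of Pia, Quinn, Mira, Alice, Lior, Xiu, and Iris are knights" must be true — and it is.
As a knave, Alice's statement "Alice and Quinn are the same type" should be False; it is.
Since Lior is a knave, "Xiu and Quinn are both knights or both knaves" needs to be False, which holds.
Xiu is a knave; "Lior is a knave exactly when Pia is a knight" is False, as required.
Iris is a knight, so "it is not the case that Iris is a knave" must be true — and it is.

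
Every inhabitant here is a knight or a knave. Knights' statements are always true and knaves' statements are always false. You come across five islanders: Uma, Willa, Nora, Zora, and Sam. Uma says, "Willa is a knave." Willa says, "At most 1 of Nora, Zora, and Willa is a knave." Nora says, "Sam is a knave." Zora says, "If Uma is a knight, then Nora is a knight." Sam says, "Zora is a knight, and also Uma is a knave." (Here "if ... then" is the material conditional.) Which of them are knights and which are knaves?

Uma is a knave, and the claim "Willa is a knave" is indeed False.
As a knight, Willa's statement "at most 1 of Nora, Zora, and Willa is a knave" should be true; it is.
Nora (knave): "Sam is a knave" — False. ✓
Since Zora is a knight, "if Uma is a knight, then Nora is a knight" needs to be true, which holds.
Sam is a knight; "Zora is a knight, and also Uma is a knave" is true, as required.

Uma is a knave, Willa is a knight, Nora is a knave, Zora is a knight, and Sam is a knight.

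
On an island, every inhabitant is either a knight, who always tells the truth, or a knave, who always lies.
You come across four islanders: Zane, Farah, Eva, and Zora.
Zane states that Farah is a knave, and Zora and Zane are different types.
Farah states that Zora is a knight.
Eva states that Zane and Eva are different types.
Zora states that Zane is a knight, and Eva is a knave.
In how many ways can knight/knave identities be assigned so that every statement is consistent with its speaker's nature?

2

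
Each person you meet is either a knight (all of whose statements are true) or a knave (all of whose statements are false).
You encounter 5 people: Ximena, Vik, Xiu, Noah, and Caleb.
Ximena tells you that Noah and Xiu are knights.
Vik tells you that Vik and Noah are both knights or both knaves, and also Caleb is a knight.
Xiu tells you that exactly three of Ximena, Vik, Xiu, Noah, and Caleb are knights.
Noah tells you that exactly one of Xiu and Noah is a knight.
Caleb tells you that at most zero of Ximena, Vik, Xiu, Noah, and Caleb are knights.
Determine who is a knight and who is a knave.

Suppose Ximena is a knight. Then Ximena's statement "Noah and Xiu are knights" would have to be true. Checking the 16 ways to assign the others, none is consistent with every speaker.
(For instance, with Vik=knave, Xiu=knave, Noah=knight, Caleb=knave, Ximena's claim "Noah and Xiu are knights" comes out false where it would need to be true.)
So Ximena must be a knave, making "Noah and Xiu are knights" false. Taking Ximena=knave, Vik=knave, Xiu=knave, Noah=knight, Caleb=knave, each remaining statement checks out:
  Vik (knave): "Vik and Noah are both knights or both knaves, and also Caleb is a knight" — false. ✓
  Xiu (knave): "exactly three of Ximena, Vik, Xiu, Noah, and Caleb are knights" — false. ✓
  Noah (knight): "exactly one of Xiu and Noah is a knight" — true. ✓
  Caleb (knave): "at most zero of Ximena, Vik, Xiu, Noah, and Caleb are knights" — false. ✓
This is the unique consistent assignment.

Ximena is a knave, Vik is a knave, Xiu is a knave, Noah is a knight, and Caleb is a knave.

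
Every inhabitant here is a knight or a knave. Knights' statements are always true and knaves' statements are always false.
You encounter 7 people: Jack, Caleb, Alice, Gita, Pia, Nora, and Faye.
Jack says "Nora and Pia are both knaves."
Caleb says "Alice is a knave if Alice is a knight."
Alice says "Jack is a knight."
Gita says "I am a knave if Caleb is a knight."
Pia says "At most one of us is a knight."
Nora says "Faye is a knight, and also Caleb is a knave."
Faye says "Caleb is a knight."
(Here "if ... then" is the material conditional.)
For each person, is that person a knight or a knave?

Jack is a knight, and the claim "Nora and Pia are both knaves" is indeed True.
Caleb is a knave, so "Alice is a knave if Alice is a knight" must be false — and it is.
Alice is a knight, so "Jack is a knight" must be True — and it is.
Gita is a knight; "I am a knave if Caleb is a knight" is True, as required.
Pia is a knave, so "at most one of us is a knight" must be false — and it is.
Nora is a knave, and the claim "Faye is a knight, and also Caleb is a knave" is indeed false.
Faye is a knave, and the claim "Caleb is a knight" is indeed false.

Jack is a knight, Caleb is a knave, Alice is a knight, Gita is a knight, Pia is a knave, Nora is a knave, and Faye is a knave.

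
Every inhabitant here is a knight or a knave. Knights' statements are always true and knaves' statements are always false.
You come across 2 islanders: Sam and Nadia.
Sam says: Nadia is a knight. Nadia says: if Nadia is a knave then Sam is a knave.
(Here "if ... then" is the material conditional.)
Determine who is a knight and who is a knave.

Knights: Sam and Nadia. Knaves: none.

Sam is a knight, and the claim "Nadia is a knight" is indeed true.
As a knight, Nadia's statement "if Nadia is a knave then Sam is a knave" should be true; it is.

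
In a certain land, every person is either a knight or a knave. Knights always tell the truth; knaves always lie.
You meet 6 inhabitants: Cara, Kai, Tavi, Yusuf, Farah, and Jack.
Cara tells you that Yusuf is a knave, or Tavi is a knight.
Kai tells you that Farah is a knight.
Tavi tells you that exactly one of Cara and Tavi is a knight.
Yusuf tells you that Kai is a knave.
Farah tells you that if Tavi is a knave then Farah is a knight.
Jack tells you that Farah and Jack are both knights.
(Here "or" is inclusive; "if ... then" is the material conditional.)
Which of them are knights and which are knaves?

As a knave, Cara's statement "Yusuf is a knave, or Tavi is a knight" should be False; it is.
As a knave, Kai's statement "Farah is a knight" should be False; it is.
Tavi is a knave, so "exactly one of Cara and Tavi is a knight" must be False — and it is.
Yusuf is a knight, so "Kai is a knave" must be true — and it is.
Farah (knave): "if Tavi is a knave then Farah is a knight" — False. ✓
Jack is a knave; "Farah and Jack are both knights" is False, as required.

Knights: Yusuf. Knaves: Cara, Kai, Tavi, Farah, and Jack.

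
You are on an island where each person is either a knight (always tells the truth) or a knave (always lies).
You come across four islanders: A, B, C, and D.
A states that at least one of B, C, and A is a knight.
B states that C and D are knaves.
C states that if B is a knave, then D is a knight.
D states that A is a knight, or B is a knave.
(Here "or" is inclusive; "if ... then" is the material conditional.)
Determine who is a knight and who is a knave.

Suppose A is a knave. Then A's statement "at least one of B, C, and A is a knight" would have to be false. Checking the 8 ways to assign the others, none is consistent with every speaker.
(For instance, with B=knave, C=knight, D=knight, A's claim "at least one of B, C, and A is a knight" comes out true where it would need to be false.)
So A must be a knight, making "at least one of B, C, and A is a knight" true. Taking A=knight, B=knave, C=knight, D=knight, each remaining statement checks out:
  B (knave): "C and D are knaves" — false. ✓
  C (knight): "if B is a knave, then D is a knight" — true. ✓
  D (knight): "A is a knight, or B is a knave" — true. ✓
This is the unique consistent assignment.

Knights: A, C, and D. Knaves: B.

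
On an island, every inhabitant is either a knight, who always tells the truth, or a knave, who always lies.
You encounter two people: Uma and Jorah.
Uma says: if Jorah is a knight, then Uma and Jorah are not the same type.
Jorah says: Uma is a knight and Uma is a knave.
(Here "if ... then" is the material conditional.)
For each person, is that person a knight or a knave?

Since Uma is a knight, "if Jorah is a knight, then Uma and Jorah are not the same type" needs to be True, which holds.
Jorah is a knave, and the claim "Uma is a knight and Uma is a knave" is indeed false.

Knights: Uma. Knaves: Jorah.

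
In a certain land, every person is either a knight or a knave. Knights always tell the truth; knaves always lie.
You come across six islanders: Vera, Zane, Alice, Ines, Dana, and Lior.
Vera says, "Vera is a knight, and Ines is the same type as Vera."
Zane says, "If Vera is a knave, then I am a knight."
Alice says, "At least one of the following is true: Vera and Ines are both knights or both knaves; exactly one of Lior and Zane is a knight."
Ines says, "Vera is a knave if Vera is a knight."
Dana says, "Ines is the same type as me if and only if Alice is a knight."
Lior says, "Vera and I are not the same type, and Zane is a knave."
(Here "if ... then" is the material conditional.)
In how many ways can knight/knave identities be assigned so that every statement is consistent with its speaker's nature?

4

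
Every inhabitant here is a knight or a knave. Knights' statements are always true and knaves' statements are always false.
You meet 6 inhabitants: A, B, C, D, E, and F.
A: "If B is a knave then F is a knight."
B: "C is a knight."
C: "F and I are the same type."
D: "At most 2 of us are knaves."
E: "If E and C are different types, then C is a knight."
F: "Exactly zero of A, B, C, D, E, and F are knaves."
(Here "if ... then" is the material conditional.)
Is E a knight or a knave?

Consistent assignments: {A=knight, B=knight, C=knight, D=knight, E=knight, F=knight}
In every consistent assignment, E is a knight.

E is a knight.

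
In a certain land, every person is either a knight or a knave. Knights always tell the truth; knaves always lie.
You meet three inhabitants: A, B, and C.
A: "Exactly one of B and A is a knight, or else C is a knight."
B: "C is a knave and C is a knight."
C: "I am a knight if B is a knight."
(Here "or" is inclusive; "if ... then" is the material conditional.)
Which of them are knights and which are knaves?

Knights: A and C. Knaves: B.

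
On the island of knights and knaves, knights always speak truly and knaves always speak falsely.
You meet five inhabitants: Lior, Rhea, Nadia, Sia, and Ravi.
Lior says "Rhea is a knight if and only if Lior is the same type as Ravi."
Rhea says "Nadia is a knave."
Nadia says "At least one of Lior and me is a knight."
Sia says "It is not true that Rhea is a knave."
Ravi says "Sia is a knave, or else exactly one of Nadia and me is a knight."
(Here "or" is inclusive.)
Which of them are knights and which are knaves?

Lior is a knave; "Rhea is a knight if and only if Lior is the same type as Ravi" is False, as required.
Rhea (knight): "Nadia is a knave" — True. ✓
Nadia is a knave, and the claim "at least one of Lior and me is a knight" is indeed False.
Sia (knight): "it is not true that Rhea is a knave" — True. ✓
Ravi is a knight, and the claim "Sia is a knave, or else exactly one of Nadia and me is a knight" is indeed True.

Lior is a knave, Rhea is a knight, Nadia is a knave, Sia is a knight, and Ravi is a knight.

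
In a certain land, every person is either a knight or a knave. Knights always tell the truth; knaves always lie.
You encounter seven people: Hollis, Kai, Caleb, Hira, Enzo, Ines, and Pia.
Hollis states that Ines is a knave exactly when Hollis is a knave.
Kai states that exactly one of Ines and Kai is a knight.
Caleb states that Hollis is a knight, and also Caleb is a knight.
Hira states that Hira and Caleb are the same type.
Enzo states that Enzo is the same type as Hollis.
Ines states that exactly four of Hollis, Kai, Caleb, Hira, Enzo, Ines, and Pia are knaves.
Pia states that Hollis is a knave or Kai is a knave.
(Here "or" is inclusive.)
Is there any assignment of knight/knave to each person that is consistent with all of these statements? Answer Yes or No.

No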